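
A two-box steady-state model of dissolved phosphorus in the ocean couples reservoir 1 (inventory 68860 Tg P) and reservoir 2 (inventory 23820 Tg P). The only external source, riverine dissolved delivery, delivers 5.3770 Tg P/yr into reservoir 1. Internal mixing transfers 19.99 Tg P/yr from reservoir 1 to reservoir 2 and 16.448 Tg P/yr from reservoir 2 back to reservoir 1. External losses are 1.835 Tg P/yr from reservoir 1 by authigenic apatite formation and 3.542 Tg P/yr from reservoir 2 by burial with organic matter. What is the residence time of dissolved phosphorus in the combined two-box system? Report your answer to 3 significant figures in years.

For the system as a whole, the A↔B exchange is internal and contributes nothing to the throughput; only the external sinks remove mass.
M_total = 68860 + 23820 = 92680 Tg P.
ΣF_external_out = 1.835 + 3.542 = 5.3770 Tg P/yr.
τ = M_total / ΣF_ext = 92680 / 5.3770 = 17240 yr.

17200 yr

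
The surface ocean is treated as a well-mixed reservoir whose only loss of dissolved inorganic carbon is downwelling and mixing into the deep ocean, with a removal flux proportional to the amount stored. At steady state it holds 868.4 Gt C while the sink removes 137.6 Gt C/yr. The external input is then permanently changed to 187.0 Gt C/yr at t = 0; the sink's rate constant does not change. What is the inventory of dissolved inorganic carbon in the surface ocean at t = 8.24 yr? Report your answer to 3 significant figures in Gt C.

1100 Gt C

τ = M₀/F₀ = 868.4/137.6 = 6.311 yr; rate constant k = 1/τ.
New steady state M_∞ = F₁/k = F₁·τ = 187.0 × 6.311 = 1180.2 Gt C.
M(t) = M_∞ + (M₀ − M_∞)·e^(−t/τ); t/τ = 8.24/6.311 = 1.306, so e^(−t/τ) = 0.2710.
M(t) = 1180.2 − 311.8 × 0.2710 = 1095.7 Gt C.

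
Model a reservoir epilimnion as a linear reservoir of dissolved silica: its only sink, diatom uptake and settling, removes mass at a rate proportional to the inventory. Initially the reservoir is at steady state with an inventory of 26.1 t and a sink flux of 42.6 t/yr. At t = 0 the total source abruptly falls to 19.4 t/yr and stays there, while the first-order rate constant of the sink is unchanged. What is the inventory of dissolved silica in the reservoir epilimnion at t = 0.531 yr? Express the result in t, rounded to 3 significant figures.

17.9 t

The sink rate constant is k = F₀/M₀ = 42.6/26.1 = 1.632 yr⁻¹.
Solving dM/dt = F₁ − kM with M(0) = M₀ gives M(t) = F₁/k + (M₀ − F₁/k)·e^(−kt).
F₁/k = 19.4/1.632 = 11.886 t; kt = 1.632 × 0.531 = 0.8667, e^(−kt) = 0.4203.
M(0.531) = 11.886 + (26.1 − 11.886) × 0.4203 = 11.886 + 5.975 = 17.861 t.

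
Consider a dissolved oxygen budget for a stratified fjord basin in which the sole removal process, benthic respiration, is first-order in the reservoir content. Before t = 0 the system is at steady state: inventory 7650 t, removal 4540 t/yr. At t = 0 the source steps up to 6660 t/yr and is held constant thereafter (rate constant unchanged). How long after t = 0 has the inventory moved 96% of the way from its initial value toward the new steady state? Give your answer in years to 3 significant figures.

5.42 yr

τ = M₀/F₀ = 7650/4540 = 1.685 yr.
The remaining gap fraction is e^(−t/τ); 96% covered ⇒ e^(−t/τ) = 0.0400.
t = −τ ln(0.0400) = 1.685 × 3.219 = 5.424 yr.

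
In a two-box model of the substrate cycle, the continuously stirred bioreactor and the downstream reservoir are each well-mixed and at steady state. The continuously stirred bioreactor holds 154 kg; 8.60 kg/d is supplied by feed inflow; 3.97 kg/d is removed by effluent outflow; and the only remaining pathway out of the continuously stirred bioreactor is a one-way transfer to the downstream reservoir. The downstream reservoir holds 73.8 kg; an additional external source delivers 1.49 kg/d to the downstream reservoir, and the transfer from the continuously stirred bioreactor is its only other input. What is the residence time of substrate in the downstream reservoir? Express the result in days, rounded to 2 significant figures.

Balance the continuously stirred bioreactor: ΣF_in = 8.6000 kg/d.
Transfer to the downstream reservoir = ΣF_in − (3.97) = 4.6300 kg/d.
Total input to the downstream reservoir = 4.6300 + 1.49 = 6.1200 kg/d; at steady state this equals its total output.
τ = M / F = 73.8 / 6.1200 = 12.06 d.

12 d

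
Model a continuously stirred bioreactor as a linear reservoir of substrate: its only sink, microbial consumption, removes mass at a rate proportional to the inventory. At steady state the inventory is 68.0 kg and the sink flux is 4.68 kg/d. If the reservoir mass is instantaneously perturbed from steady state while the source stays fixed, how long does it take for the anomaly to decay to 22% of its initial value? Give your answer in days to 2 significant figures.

For a linear reservoir the anomaly decays as exp(−t/τ) with τ = M/F = 68.0/4.68 = 14.53 d.
exp(−t/τ) = 0.22 ⇒ t = −τ ln(0.22) = 14.53 × 1.514 = 22.00 d.

22 d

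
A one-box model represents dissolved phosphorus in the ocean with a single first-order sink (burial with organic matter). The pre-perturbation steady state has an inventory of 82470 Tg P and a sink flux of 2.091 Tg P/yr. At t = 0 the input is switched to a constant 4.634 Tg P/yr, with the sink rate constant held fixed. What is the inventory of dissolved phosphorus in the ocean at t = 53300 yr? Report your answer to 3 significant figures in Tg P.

157000 Tg P

The sink rate constant is k = F₀/M₀ = 2.091/82470 = 2.535×10^-5 yr⁻¹.
Solving dM/dt = F₁ − kM with M(0) = M₀ gives M(t) = F₁/k + (M₀ − F₁/k)·e^(−kt).
F₁/k = 4.634/2.535×10^-5 = 182770 Tg P; kt = 2.535×10^-5 × 53300 = 1.351, e^(−kt) = 0.2589.
M(53300) = 182770 + (82470 − 182770) × 0.2589 = 182770 − 25960 = 156800 Tg P.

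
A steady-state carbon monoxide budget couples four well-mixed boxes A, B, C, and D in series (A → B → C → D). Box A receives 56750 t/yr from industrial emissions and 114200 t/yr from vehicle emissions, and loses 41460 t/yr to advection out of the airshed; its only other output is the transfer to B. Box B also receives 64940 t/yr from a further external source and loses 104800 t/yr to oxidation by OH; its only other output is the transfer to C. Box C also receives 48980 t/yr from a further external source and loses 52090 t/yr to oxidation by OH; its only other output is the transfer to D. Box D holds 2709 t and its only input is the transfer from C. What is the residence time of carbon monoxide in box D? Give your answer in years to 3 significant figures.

0.0313 yr

Box A: F(A→B) = (56750 + 114200) − 41460 = 129490 t/yr.
Box B: F(B→C) = (129490 + 64940) − 104800 = 89630 t/yr.
Box C: F(C→D) = (89630 + 48980) − 52090 = 86520 t/yr.
Box D throughput = its input = 86520 t/yr; τ = 2709 / 86520 = 0.03131 yr.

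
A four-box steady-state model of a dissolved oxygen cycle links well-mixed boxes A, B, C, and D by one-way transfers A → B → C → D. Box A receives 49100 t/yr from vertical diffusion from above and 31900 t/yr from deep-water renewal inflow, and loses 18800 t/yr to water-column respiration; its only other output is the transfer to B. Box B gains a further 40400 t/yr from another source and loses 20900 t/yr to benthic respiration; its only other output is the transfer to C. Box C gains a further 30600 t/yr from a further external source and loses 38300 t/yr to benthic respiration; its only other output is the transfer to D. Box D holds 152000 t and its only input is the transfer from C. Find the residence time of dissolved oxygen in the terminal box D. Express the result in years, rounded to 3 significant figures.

Box A: F(A→B) = (49100 + 31900) − 18800 = 62200 t/yr.
Box B: F(B→C) = (62200 + 40400) − 20900 = 81700 t/yr.
Box C: F(C→D) = (81700 + 30600) − 38300 = 74000 t/yr.
Box D throughput = its input = 74000 t/yr; τ = 152000 / 74000 = 2.054 yr.

2.05 yr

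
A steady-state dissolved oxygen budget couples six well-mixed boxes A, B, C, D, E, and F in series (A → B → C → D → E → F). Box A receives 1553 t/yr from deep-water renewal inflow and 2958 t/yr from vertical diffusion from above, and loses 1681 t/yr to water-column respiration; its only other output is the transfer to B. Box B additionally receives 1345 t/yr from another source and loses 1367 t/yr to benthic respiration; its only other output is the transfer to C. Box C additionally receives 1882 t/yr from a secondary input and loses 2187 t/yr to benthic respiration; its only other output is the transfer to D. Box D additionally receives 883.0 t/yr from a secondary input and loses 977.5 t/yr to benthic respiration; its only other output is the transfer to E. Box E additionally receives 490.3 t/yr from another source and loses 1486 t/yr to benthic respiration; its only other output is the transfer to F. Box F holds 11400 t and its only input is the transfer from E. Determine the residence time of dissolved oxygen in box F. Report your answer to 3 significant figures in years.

Box A: F(A→B) = (1553 + 2958) − 1681 = 2830.0 t/yr.
Box B: F(B→C) = (2830.0 + 1345) − 1367 = 2808.0 t/yr.
Box C: F(C→D) = (2808.0 + 1882) − 2187 = 2503.0 t/yr.
Box D: F(D→E) = (2503.0 + 883.0) − 977.5 = 2408.5 t/yr.
Box E: F(E→F) = (2408.5 + 490.3) − 1486 = 1412.8 t/yr.
Box F throughput = its input = 1412.8 t/yr; τ = 11400 / 1412.8 = 8.069 yr.

8.07 yr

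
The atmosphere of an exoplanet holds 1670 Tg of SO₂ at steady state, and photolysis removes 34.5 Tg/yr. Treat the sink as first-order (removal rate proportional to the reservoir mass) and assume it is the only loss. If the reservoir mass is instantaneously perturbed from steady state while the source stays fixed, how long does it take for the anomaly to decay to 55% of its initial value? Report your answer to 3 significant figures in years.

28.9 yr

For a linear reservoir the anomaly decays as exp(−t/τ) with τ = M/F = 1670/34.5 = 48.41 yr.
exp(−t/τ) = 0.55 ⇒ t = −τ ln(0.55) = 48.41 × 0.5978 = 28.94 yr.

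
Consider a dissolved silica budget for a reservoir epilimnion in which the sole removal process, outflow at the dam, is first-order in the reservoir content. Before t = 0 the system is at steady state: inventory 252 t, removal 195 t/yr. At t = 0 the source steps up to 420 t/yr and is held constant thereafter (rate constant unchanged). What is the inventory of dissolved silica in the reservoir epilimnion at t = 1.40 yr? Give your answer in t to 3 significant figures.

Residence time τ = M₀/F₀ = 1.292 yr. The eventual steady state is M_∞ = M₀·(F₁/F₀) = 252 × 420/195 = 542.77 t.
The anomaly ΔM(t) = M(t) − M_∞ decays as ΔM₀·e^(−t/τ) with ΔM₀ = 252 − 542.77 = −290.8 t.
At t = 1.40 yr, e^(−t/τ) = e^(−1.083) = 0.3385, so ΔM = −98.42 t and M = 542.77 − 98.42 = 444.35 t.

444 t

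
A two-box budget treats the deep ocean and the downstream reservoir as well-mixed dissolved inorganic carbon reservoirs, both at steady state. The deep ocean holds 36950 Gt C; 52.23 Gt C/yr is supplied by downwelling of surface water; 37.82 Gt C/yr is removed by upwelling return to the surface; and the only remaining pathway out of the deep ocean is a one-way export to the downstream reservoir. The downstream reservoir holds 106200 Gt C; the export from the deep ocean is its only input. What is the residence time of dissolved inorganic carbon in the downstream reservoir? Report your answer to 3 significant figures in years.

7370 yr

Balance the deep ocean: ΣF_in = 52.230 Gt C/yr.
Export to the downstream reservoir = ΣF_in − (37.82) = 14.410 Gt C/yr.
At steady state the output of the downstream reservoir equals its input, 14.410 Gt C/yr.
τ = M / F = 106200 / 14.410 = 7370 yr.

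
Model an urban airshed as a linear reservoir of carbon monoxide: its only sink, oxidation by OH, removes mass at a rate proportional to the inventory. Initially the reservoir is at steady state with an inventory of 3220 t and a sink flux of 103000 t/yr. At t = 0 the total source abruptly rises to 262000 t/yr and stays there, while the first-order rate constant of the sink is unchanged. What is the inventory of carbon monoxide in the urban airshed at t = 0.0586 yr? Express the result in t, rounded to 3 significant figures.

7430 t

The sink rate constant is k = F₀/M₀ = 103000/3220 = 31.99 yr⁻¹.
Solving dM/dt = F₁ − kM with M(0) = M₀ gives M(t) = F₁/k + (M₀ − F₁/k)·e^(−kt).
F₁/k = 262000/31.99 = 8190.7 t; kt = 31.99 × 0.0586 = 1.874, e^(−kt) = 0.1534.
M(0.0586) = 8190.7 + (3220 − 8190.7) × 0.1534 = 8190.7 − 762.7 = 7428.0 t.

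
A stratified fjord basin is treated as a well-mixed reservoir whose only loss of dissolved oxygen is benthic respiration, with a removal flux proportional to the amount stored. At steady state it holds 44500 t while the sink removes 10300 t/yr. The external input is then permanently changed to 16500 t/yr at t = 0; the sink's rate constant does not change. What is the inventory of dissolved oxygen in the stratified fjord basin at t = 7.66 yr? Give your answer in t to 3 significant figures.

66700 t

Residence time τ = M₀/F₀ = 4.320 yr. The eventual steady state is M_∞ = M₀·(F₁/F₀) = 44500 × 16500/10300 = 71286 t.
The anomaly ΔM(t) = M(t) − M_∞ decays as ΔM₀·e^(−t/τ) with ΔM₀ = 44500 − 71286 = −26790 t.
At t = 7.66 yr, e^(−t/τ) = e^(−1.773) = 0.1698, so ΔM = −4549 t and M = 71286 − 4549 = 66737 t.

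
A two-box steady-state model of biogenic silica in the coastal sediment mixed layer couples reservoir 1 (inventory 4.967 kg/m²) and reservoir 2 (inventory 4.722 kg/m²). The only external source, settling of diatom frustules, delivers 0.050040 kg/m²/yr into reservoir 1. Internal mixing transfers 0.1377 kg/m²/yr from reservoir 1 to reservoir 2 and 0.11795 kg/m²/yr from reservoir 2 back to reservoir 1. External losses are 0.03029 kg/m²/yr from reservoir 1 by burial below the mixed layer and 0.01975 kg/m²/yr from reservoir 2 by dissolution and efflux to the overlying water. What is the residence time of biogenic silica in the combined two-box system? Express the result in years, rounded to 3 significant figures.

194 yr

For the system as a whole, the A↔B exchange is internal and contributes nothing to the throughput; only the external sinks remove mass.
M_total = 4.967 + 4.722 = 9.6890 kg/m².
ΣF_external_out = 0.03029 + 0.01975 = 0.050040 kg/m²/yr.
τ = M_total / ΣF_ext = 9.6890 / 0.050040 = 193.6 yr.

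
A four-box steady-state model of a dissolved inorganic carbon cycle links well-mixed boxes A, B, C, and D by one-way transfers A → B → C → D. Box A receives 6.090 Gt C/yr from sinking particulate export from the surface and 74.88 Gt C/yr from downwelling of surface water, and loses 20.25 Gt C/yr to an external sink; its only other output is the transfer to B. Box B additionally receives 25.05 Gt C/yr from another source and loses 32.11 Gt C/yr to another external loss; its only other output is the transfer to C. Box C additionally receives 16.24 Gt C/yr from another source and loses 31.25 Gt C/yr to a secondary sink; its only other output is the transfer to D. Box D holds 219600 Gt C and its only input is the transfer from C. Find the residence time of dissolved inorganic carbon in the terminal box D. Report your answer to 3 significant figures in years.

Box A: F(A→B) = (6.090 + 74.88) − 20.25 = 60.720 Gt C/yr.
Box B: F(B→C) = (60.720 + 25.05) − 32.11 = 53.660 Gt C/yr.
Box C: F(C→D) = (53.660 + 16.24) − 31.25 = 38.650 Gt C/yr.
Box D throughput = its input = 38.650 Gt C/yr; τ = 219600 / 38.650 = 5682 yr.

5680 yr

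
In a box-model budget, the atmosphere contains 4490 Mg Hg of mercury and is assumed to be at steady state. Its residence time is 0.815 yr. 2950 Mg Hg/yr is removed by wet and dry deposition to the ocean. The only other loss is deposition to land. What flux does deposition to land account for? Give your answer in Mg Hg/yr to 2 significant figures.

2600 Mg Hg/yr

Total removal F = M/τ = 4490 / 0.815 = 5509 Mg Hg/yr.
Deposition to land = F − (2950) = 5509 − 2950 = 2559 Mg Hg/yr.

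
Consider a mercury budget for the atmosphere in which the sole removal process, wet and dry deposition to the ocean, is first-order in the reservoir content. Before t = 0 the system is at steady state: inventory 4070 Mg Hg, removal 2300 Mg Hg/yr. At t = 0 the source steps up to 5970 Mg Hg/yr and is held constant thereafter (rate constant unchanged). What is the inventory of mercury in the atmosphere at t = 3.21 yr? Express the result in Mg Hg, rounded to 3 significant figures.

9510 Mg Hg

τ = M₀/F₀ = 4070/2300 = 1.770 yr; rate constant k = 1/τ.
New steady state M_∞ = F₁/k = F₁·τ = 5970 × 1.770 = 10564 Mg Hg.
M(t) = M_∞ + (M₀ − M_∞)·e^(−t/τ); t/τ = 3.21/1.770 = 1.814, so e^(−t/τ) = 0.1630.
M(t) = 10564 − 6494 × 0.1630 = 9505.7 Mg Hg.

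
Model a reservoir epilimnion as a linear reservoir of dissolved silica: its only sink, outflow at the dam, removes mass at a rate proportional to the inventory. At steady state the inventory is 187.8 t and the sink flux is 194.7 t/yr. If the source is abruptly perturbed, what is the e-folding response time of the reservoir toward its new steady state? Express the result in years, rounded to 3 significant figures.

For a linear reservoir the response time equals the residence time τ = M/F.
τ = 187.8 / 194.7 = 0.9646 yr.

0.965 yr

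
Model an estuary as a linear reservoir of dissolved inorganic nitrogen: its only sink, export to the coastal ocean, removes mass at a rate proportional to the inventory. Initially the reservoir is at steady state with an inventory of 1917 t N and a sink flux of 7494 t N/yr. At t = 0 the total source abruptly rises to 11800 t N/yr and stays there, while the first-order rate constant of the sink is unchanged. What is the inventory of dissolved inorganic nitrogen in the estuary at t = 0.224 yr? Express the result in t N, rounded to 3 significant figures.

Residence time τ = M₀/F₀ = 0.2558 yr. The eventual steady state is M_∞ = M₀·(F₁/F₀) = 1917 × 11800/7494 = 3018.5 t N.
The anomaly ΔM(t) = M(t) − M_∞ decays as ΔM₀·e^(−t/τ) with ΔM₀ = 1917 − 3018.5 = −1101 t N.
At t = 0.224 yr, e^(−t/τ) = e^(−0.8757) = 0.4166, so ΔM = −458.9 t N and M = 3018.5 − 458.9 = 2559.6 t N.

2560 t N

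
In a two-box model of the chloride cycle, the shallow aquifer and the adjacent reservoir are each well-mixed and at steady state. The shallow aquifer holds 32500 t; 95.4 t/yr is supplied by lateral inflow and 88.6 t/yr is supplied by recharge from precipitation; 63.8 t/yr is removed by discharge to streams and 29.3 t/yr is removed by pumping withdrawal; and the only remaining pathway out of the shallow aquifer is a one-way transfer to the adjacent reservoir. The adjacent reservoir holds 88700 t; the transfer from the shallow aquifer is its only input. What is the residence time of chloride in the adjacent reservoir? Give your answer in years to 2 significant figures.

980 yr

Balance the shallow aquifer: ΣF_in = 95.4 + 88.6 = 184.00 t/yr.
Transfer to the adjacent reservoir = ΣF_in − (63.8 + 29.3) = 90.900 t/yr.
At steady state the output of the adjacent reservoir equals its input, 90.900 t/yr.
τ = M / F = 88700 / 90.900 = 975.8 yr.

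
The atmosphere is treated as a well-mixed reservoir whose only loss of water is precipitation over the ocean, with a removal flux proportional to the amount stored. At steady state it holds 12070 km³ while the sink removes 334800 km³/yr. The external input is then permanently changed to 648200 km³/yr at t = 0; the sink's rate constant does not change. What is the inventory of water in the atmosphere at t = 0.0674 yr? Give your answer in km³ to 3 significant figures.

21600 km³

τ = M₀/F₀ = 12070/334800 = 0.03605 yr; rate constant k = 1/τ.
New steady state M_∞ = F₁/k = F₁·τ = 648200 × 0.03605 = 23369 km³.
M(t) = M_∞ + (M₀ − M_∞)·e^(−t/τ); t/τ = 0.0674/0.03605 = 1.870, so e^(−t/τ) = 0.1542.
M(t) = 23369 − 11300 × 0.1542 = 21626 km³.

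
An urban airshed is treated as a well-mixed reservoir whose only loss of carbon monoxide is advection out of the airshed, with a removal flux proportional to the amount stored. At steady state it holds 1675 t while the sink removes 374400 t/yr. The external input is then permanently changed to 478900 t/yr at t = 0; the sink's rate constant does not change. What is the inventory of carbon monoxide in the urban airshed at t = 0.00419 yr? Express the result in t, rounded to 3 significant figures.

1960 t

Residence time τ = M₀/F₀ = 0.004474 yr. The eventual steady state is M_∞ = M₀·(F₁/F₀) = 1675 × 478900/374400 = 2142.5 t.
The anomaly ΔM(t) = M(t) − M_∞ decays as ΔM₀·e^(−t/τ) with ΔM₀ = 1675 − 2142.5 = −467.5 t.
At t = 0.00419 yr, e^(−t/τ) = e^(−0.9366) = 0.3920, so ΔM = −183.3 t and M = 2142.5 − 183.3 = 1959.3 t.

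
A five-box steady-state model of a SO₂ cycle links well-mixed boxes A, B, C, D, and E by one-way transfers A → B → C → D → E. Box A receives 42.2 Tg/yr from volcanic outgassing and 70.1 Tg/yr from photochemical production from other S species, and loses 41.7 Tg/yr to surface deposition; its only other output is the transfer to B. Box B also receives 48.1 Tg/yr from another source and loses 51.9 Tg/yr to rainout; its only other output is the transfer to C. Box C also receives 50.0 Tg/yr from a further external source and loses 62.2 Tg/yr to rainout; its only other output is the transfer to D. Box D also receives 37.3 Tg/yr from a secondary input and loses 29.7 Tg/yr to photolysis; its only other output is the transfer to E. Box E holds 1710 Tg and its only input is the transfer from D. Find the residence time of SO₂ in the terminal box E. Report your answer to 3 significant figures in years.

27.5 yr

Box A: F(A→B) = (42.2 + 70.1) − 41.7 = 70.600 Tg/yr.
Box B: F(B→C) = (70.600 + 48.1) − 51.9 = 66.800 Tg/yr.
Box C: F(C→D) = (66.800 + 50.0) − 62.2 = 54.600 Tg/yr.
Box D: F(D→E) = (54.600 + 37.3) − 29.7 = 62.200 Tg/yr.
Box E throughput = its input = 62.200 Tg/yr; τ = 1710 / 62.200 = 27.49 yr.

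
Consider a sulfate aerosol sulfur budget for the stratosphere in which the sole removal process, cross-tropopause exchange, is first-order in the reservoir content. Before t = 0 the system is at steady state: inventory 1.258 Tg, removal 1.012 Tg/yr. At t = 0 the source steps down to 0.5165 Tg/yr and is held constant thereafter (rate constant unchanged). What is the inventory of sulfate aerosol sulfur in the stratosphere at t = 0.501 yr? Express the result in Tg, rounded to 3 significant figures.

1.05 Tg

Residence time τ = M₀/F₀ = 1.243 yr. The eventual steady state is M_∞ = M₀·(F₁/F₀) = 1.258 × 0.5165/1.012 = 0.64205 Tg.
The anomaly ΔM(t) = M(t) − M_∞ decays as ΔM₀·e^(−t/τ) with ΔM₀ = 1.258 − 0.64205 = 0.6159 Tg.
At t = 0.501 yr, e^(−t/τ) = e^(−0.4030) = 0.6683, so ΔM = 0.4116 Tg and M = 0.64205 + 0.4116 = 1.0537 Tg.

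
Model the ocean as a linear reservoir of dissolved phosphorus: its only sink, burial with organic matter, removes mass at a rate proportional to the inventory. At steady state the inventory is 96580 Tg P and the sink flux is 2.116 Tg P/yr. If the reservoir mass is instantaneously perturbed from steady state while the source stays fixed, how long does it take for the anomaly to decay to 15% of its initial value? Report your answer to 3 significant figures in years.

For a linear reservoir the anomaly decays as exp(−t/τ) with τ = M/F = 96580/2.116 = 45640 yr.
exp(−t/τ) = 0.15 ⇒ t = −τ ln(0.15) = 45640 × 1.897 = 86590 yr.

86600 yr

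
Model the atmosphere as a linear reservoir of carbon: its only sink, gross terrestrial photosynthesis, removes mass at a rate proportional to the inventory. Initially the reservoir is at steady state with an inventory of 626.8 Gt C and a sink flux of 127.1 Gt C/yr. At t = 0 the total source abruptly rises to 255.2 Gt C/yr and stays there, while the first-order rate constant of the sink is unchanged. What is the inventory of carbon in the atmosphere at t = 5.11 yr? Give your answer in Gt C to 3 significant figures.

τ = M₀/F₀ = 626.8/127.1 = 4.932 yr; rate constant k = 1/τ.
New steady state M_∞ = F₁/k = F₁·τ = 255.2 × 4.932 = 1258.5 Gt C.
M(t) = M_∞ + (M₀ − M_∞)·e^(−t/τ); t/τ = 5.11/4.932 = 1.036, so e^(−t/τ) = 0.3548.
M(t) = 1258.5 − 631.7 × 0.3548 = 1034.4 Gt C.

1030 Gt C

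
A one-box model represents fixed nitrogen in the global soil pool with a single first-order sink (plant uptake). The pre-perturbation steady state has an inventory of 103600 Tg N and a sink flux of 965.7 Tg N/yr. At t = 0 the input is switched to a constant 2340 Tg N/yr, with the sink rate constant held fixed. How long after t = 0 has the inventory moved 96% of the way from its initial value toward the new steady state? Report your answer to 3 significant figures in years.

345 yr

τ = M₀/F₀ = 103600/965.7 = 107.3 yr.
The remaining gap fraction is e^(−t/τ); 96% covered ⇒ e^(−t/τ) = 0.0400.
t = −τ ln(0.0400) = 107.3 × 3.219 = 345.3 yr.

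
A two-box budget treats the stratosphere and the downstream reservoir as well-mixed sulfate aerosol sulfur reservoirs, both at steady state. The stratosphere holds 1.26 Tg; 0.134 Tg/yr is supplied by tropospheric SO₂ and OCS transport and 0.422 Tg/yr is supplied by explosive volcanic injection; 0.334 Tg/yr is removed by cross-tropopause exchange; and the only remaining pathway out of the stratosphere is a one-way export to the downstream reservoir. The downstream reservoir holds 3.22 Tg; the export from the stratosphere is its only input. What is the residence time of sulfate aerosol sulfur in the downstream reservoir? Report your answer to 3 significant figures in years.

Balance the stratosphere: ΣF_in = 0.134 + 0.422 = 0.55600 Tg/yr.
Export to the downstream reservoir = ΣF_in − (0.334) = 0.22200 Tg/yr.
At steady state the output of the downstream reservoir equals its input, 0.22200 Tg/yr.
τ = M / F = 3.22 / 0.22200 = 14.50 yr.

14.5 yr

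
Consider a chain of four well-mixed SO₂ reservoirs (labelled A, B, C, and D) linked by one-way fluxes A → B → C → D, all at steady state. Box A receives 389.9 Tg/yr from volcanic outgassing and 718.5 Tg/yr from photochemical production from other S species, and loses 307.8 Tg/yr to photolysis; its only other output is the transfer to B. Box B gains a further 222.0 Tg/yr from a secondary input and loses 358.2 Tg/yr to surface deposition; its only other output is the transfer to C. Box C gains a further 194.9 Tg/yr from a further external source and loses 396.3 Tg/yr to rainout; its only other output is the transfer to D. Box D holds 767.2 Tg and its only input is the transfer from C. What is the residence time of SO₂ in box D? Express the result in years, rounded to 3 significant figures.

1.66 yr

Box A: F(A→B) = (389.9 + 718.5) − 307.8 = 800.60 Tg/yr.
Box B: F(B→C) = (800.60 + 222.0) − 358.2 = 664.40 Tg/yr.
Box C: F(C→D) = (664.40 + 194.9) − 396.3 = 463.00 Tg/yr.
Box D throughput = its input = 463.00 Tg/yr; τ = 767.2 / 463.00 = 1.657 yr.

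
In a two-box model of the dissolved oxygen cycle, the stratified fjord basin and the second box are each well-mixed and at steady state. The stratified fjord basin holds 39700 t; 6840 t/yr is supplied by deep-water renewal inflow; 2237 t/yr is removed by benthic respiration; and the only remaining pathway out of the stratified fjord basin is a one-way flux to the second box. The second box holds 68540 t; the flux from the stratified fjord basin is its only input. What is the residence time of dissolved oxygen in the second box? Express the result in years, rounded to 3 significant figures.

Balance the stratified fjord basin: ΣF_in = 6840.0 t/yr.
Flux to the second box = ΣF_in − (2237) = 4603.0 t/yr.
At steady state the output of the second box equals its input, 4603.0 t/yr.
τ = M / F = 68540 / 4603.0 = 14.89 yr.

14.9 yr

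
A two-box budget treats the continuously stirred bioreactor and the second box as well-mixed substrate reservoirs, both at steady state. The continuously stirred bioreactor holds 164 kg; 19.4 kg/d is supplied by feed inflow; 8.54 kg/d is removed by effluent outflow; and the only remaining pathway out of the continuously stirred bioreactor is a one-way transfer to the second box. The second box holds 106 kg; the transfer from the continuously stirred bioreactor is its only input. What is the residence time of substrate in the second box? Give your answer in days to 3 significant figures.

Balance the continuously stirred bioreactor: ΣF_in = 19.400 kg/d.
Transfer to the second box = ΣF_in − (8.54) = 10.860 kg/d.
At steady state the output of the second box equals its input, 10.860 kg/d.
τ = M / F = 106 / 10.860 = 9.761 d.

9.76 d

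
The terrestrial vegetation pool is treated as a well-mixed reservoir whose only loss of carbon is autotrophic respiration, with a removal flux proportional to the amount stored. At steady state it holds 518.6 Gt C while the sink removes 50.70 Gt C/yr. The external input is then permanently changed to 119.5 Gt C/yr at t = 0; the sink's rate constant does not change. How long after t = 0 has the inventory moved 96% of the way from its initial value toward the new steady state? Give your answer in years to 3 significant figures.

τ = M₀/F₀ = 518.6/50.70 = 10.23 yr.
The remaining gap fraction is e^(−t/τ); 96% covered ⇒ e^(−t/τ) = 0.0400.
t = −τ ln(0.0400) = 10.23 × 3.219 = 32.93 yr.

32.9 yr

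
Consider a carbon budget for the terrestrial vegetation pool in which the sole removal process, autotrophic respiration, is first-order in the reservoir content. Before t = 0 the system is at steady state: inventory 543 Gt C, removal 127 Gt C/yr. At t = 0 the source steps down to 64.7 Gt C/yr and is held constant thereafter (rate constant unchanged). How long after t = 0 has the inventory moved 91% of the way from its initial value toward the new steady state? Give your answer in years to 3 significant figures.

10.3 yr

τ = M₀/F₀ = 543/127 = 4.276 yr.
The remaining gap fraction is e^(−t/τ); 91% covered ⇒ e^(−t/τ) = 0.0900.
t = −τ ln(0.0900) = 4.276 × 2.408 = 10.30 yr.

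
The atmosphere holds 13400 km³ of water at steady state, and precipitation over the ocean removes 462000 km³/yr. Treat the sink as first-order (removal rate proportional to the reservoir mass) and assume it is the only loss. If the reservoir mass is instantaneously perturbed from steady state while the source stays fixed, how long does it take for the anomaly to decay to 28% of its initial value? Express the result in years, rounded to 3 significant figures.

For a linear reservoir the anomaly decays as exp(−t/τ) with τ = M/F = 13400/462000 = 0.02900 yr.
exp(−t/τ) = 0.28 ⇒ t = −τ ln(0.28) = 0.02900 × 1.273 = 0.03692 yr.

0.0369 yr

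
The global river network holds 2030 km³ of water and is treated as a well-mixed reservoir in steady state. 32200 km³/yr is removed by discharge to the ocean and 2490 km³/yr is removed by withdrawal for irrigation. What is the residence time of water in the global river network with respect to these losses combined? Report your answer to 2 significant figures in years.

0.059 yr

Total removal = 32200 + 2490 = 34690 km³/yr.
τ = M / ΣF_out = 2030 / 34690 = 0.05852 yr.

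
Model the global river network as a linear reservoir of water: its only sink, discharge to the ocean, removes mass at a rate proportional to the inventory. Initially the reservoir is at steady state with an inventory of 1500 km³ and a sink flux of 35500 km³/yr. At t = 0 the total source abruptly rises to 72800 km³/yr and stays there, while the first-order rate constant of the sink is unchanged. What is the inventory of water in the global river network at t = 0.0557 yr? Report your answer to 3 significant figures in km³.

2650 km³

τ = M₀/F₀ = 1500/35500 = 0.04225 yr; rate constant k = 1/τ.
New steady state M_∞ = F₁/k = F₁·τ = 72800 × 0.04225 = 3076.1 km³.
M(t) = M_∞ + (M₀ − M_∞)·e^(−t/τ); t/τ = 0.0557/0.04225 = 1.318, so e^(−t/τ) = 0.2676.
M(t) = 3076.1 − 1576 × 0.2676 = 2654.3 km³.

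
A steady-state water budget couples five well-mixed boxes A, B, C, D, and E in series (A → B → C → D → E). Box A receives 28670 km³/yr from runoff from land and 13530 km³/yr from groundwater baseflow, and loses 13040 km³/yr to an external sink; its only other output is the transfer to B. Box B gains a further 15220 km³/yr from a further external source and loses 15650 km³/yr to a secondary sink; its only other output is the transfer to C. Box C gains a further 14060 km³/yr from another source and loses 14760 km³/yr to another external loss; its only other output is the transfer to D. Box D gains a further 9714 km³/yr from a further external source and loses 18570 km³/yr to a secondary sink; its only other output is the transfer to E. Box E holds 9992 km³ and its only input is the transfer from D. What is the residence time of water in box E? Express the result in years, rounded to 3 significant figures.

Box A: F(A→B) = (28670 + 13530) − 13040 = 29160 km³/yr.
Box B: F(B→C) = (29160 + 15220) − 15650 = 28730 km³/yr.
Box C: F(C→D) = (28730 + 14060) − 14760 = 28030 km³/yr.
Box D: F(D→E) = (28030 + 9714) − 18570 = 19174 km³/yr.
Box E throughput = its input = 19174 km³/yr; τ = 9992 / 19174 = 0.5211 yr.

0.521 yr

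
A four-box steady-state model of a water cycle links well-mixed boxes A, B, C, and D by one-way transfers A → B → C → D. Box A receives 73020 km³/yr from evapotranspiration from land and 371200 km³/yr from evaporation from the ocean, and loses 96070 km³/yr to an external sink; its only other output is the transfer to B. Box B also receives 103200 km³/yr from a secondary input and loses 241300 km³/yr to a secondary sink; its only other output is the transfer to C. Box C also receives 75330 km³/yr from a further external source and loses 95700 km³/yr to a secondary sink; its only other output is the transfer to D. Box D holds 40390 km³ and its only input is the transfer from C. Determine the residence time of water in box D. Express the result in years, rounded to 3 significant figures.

Box A: F(A→B) = (73020 + 371200) − 96070 = 348150 km³/yr.
Box B: F(B→C) = (348150 + 103200) − 241300 = 210050 km³/yr.
Box C: F(C→D) = (210050 + 75330) − 95700 = 189680 km³/yr.
Box D throughput = its input = 189680 km³/yr; τ = 40390 / 189680 = 0.2129 yr.

0.213 yr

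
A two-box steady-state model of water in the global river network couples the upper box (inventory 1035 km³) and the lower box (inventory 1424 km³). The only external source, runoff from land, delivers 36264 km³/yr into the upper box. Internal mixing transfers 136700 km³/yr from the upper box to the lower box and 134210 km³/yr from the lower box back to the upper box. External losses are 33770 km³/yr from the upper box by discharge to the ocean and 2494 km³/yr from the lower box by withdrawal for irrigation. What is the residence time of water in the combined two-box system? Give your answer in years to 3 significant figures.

0.0678 yr

Treat the two boxes together as one reservoir: the mixing fluxes between them are internal recycling, so τ = ΣM / Σ(external losses).
M_total = 1035 + 1424 = 2459.0 km³.
ΣF_external_out = 33770 + 2494 = 36264 km³/yr.
τ = M_total / ΣF_ext = 2459.0 / 36264 = 0.06781 yr.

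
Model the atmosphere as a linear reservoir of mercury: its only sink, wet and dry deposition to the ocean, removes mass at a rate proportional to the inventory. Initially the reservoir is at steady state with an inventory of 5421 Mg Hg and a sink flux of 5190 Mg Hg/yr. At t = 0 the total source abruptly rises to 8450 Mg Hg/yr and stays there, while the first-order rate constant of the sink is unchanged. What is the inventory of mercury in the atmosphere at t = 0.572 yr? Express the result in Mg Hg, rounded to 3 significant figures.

τ = M₀/F₀ = 5421/5190 = 1.045 yr; rate constant k = 1/τ.
New steady state M_∞ = F₁/k = F₁·τ = 8450 × 1.045 = 8826.1 Mg Hg.
M(t) = M_∞ + (M₀ − M_∞)·e^(−t/τ); t/τ = 0.572/1.045 = 0.5476, so e^(−t/τ) = 0.5783.
M(t) = 8826.1 − 3405 × 0.5783 = 6856.9 Mg Hg.

6860 Mg Hg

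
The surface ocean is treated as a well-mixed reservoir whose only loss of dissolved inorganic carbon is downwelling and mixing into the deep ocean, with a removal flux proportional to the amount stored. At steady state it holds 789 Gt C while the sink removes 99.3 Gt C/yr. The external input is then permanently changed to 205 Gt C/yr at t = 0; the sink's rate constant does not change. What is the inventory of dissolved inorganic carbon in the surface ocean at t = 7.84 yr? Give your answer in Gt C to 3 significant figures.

The sink rate constant is k = F₀/M₀ = 99.3/789 = 0.1259 yr⁻¹.
Solving dM/dt = F₁ − kM with M(0) = M₀ gives M(t) = F₁/k + (M₀ − F₁/k)·e^(−kt).
F₁/k = 205/0.1259 = 1628.9 Gt C; kt = 0.1259 × 7.84 = 0.9867, e^(−kt) = 0.3728.
M(7.84) = 1628.9 + (789 − 1628.9) × 0.3728 = 1628.9 − 313.1 = 1315.8 Gt C.

1320 Gt C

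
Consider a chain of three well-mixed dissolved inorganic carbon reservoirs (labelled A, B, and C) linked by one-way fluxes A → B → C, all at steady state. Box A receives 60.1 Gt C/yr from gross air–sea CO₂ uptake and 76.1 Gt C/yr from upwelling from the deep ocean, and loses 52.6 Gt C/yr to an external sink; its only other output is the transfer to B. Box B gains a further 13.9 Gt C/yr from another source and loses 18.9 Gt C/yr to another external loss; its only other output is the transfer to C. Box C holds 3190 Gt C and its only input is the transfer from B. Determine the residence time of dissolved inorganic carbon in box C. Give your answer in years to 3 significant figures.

Box A: F(A→B) = (60.1 + 76.1) − 52.6 = 83.600 Gt C/yr.
Box B: F(B→C) = (83.600 + 13.9) − 18.9 = 78.600 Gt C/yr.
Box C throughput = its input = 78.600 Gt C/yr; τ = 3190 / 78.600 = 40.59 yr.

40.6 yr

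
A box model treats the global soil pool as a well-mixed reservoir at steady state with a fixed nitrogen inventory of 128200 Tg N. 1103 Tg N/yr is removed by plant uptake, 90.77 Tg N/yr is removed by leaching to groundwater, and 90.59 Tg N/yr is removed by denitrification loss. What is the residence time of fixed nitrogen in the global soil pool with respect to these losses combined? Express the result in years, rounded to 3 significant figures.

Total removal = 1103 + 90.77 + 90.59 = 1284.4 Tg N/yr.
τ = M / ΣF_out = 128200 / 1284.4 = 99.82 yr.

99.8 yr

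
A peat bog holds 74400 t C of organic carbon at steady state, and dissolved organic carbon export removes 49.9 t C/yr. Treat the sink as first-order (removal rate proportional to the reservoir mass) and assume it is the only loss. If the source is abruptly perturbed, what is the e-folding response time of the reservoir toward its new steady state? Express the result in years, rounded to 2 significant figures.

For a linear reservoir the response time equals the residence time τ = M/F.
τ = 74400 / 49.9 = 1491 yr.

1500 yr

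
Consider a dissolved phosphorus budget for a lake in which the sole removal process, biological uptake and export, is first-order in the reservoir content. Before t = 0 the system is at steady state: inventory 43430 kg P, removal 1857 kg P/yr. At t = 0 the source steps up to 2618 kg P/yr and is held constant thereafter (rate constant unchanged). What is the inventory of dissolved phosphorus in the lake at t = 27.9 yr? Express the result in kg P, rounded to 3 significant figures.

55800 kg P

τ = M₀/F₀ = 43430/1857 = 23.39 yr; rate constant k = 1/τ.
New steady state M_∞ = F₁/k = F₁·τ = 2618 × 23.39 = 61228 kg P.
M(t) = M_∞ + (M₀ − M_∞)·e^(−t/τ); t/τ = 27.9/23.39 = 1.193, so e^(−t/τ) = 0.3033.
M(t) = 61228 − 17800 × 0.3033 = 55829 kg P.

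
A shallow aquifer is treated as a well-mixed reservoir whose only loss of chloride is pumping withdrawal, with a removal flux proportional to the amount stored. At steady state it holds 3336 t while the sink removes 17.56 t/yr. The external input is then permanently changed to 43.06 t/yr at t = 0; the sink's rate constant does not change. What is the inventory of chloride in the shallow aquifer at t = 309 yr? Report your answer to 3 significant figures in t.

Residence time τ = M₀/F₀ = 190.0 yr. The eventual steady state is M_∞ = M₀·(F₁/F₀) = 3336 × 43.06/17.56 = 8180.4 t.
The anomaly ΔM(t) = M(t) − M_∞ decays as ΔM₀·e^(−t/τ) with ΔM₀ = 3336 − 8180.4 = −4844 t.
At t = 309 yr, e^(−t/τ) = e^(−1.627) = 0.1966, so ΔM = −952.5 t and M = 8180.4 − 952.5 = 7227.9 t.

7230 t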